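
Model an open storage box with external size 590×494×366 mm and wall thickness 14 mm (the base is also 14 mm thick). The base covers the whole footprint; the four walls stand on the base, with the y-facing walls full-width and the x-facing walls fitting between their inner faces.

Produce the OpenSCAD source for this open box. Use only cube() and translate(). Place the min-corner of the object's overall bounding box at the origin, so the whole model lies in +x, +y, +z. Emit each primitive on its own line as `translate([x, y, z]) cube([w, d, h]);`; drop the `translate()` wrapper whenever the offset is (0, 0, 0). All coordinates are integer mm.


cube([590, 494, 14]);
translate([0, 0, 14]) cube([590, 14, 352]);
translate([0, 480, 14]) cube([590, 14, 352]);
translate([0, 14, 14]) cube([14, 466, 352]);
translate([576, 14, 14]) cube([14, 466, 352]);


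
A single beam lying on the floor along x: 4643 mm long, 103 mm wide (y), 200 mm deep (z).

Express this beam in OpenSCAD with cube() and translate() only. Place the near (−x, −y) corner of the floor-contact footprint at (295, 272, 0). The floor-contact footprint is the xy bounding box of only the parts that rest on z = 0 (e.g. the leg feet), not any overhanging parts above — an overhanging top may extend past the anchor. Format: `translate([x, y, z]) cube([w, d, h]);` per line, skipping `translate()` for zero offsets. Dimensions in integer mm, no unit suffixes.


translate([295, 272, 0]) cube([4643, 103, 200]);


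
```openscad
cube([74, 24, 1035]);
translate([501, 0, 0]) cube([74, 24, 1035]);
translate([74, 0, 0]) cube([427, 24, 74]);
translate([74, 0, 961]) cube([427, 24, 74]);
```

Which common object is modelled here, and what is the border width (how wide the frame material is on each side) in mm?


A picture frame. The border width is 74 mm.

Four thin pieces enclosing a rectangular opening — a picture frame. The two full-height stiles are 1035 mm tall; the top rail sits at z = 961 and is 74 mm tall, so the border above the opening is 1035 − 961 = 74 mm, matching the stile x-width.


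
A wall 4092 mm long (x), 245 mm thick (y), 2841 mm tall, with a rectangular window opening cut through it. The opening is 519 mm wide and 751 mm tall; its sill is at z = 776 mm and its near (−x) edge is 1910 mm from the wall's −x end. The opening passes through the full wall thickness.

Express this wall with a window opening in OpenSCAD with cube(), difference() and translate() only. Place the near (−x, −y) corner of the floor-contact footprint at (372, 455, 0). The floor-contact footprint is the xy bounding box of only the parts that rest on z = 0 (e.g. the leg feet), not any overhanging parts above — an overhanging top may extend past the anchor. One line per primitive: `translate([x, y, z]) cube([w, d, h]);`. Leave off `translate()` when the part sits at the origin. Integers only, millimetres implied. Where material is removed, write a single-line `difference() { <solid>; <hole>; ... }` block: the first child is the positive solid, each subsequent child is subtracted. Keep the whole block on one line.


difference() { translate([372, 455, 0]) cube([4092, 245, 2841]); translate([2282, 455, 776]) cube([519, 245, 751]); }


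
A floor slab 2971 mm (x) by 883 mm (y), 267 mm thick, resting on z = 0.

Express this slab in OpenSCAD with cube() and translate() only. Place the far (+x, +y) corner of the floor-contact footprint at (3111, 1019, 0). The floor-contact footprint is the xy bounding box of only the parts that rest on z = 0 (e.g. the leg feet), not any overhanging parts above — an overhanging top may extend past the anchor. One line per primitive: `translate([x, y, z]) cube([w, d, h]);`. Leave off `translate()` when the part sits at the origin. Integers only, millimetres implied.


translate([140, 136, 0]) cube([2971, 883, 267]);


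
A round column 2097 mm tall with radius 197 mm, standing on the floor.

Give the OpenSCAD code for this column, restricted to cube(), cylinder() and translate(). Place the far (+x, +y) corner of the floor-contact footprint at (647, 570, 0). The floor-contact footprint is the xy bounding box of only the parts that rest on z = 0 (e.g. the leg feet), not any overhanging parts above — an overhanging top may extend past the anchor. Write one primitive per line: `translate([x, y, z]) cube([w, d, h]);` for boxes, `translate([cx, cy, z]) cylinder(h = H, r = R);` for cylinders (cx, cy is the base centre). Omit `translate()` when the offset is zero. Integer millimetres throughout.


translate([450, 373, 0]) cylinder(h = 2097, r = 197);


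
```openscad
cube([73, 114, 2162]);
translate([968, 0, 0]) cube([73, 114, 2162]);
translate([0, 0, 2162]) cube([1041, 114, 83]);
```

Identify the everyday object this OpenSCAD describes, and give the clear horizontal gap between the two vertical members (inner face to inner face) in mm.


A door frame. The clear opening width is 895 mm.

Two 2162 mm tall posts with a header on top — a door frame. The left jamb is 73 mm wide at x = 0; the right jamb starts at x = 968. The clear opening is 968 − 73 = 895 mm.


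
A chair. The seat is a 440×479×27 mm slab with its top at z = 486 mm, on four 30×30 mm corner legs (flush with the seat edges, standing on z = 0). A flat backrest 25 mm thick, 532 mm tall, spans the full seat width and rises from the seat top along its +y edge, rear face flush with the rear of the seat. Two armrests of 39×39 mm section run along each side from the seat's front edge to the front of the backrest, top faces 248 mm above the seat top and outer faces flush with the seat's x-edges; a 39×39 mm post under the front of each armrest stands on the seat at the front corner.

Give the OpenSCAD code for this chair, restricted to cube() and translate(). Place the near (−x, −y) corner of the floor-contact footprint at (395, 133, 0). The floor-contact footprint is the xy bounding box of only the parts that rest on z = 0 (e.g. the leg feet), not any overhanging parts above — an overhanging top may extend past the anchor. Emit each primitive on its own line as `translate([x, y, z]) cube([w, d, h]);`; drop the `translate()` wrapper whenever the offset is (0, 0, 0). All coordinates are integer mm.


// leg_h = 486 - 27 = 459
// arm post h = 248 - 39 = 209
translate([395, 133, 459]) cube([440, 479, 27]);
translate([395, 133, 0]) cube([30, 30, 459]);
translate([805, 133, 0]) cube([30, 30, 459]);
translate([395, 582, 0]) cube([30, 30, 459]);
translate([805, 582, 0]) cube([30, 30, 459]);
translate([395, 587, 486]) cube([440, 25, 532]);
translate([395, 133, 695]) cube([39, 454, 39]);
translate([796, 133, 695]) cube([39, 454, 39]);
translate([395, 133, 486]) cube([39, 39, 209]);
translate([796, 133, 486]) cube([39, 39, 209]);


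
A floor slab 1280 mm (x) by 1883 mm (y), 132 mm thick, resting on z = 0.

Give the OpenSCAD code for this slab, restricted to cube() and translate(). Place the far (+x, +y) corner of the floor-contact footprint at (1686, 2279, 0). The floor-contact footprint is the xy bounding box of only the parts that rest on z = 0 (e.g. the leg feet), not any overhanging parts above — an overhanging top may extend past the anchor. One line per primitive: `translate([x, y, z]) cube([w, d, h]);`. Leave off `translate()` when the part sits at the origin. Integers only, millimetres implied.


translate([406, 396, 0]) cube([1280, 1883, 132]);


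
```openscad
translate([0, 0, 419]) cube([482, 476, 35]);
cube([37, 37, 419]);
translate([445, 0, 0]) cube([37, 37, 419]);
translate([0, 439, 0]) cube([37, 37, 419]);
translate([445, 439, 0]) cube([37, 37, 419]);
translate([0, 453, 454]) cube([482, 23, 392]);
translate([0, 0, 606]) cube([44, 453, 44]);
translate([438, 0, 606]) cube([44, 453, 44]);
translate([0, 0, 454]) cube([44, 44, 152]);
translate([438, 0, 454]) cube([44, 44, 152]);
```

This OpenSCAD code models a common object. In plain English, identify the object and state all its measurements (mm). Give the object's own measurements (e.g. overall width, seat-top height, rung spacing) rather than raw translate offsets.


A chair. The seat is a 482×476×35 mm slab with its top at z = 454 mm, on four 37×37 mm corner legs (flush with the seat edges, standing on z = 0). A flat backrest 23 mm thick, 392 mm tall, spans the full seat width and rises from the seat top along its +y edge, rear face flush with the rear of the seat. Two armrests of 44×44 mm section run along each side from the seat's front edge to the front of the backrest, top faces 196 mm above the seat top and outer faces flush with the seat's x-edges; a 44×44 mm post under the front of each armrest stands on the seat at the front corner.


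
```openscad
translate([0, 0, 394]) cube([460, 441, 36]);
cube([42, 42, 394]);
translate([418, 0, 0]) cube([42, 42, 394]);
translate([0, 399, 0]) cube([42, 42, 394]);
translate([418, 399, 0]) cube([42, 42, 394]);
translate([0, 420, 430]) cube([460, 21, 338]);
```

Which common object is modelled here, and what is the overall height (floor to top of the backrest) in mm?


A chair. The overall height is 768 mm.

A slab on four corner posts with a tall panel at the back — a chair. The seat slab sits at z = 394 with thickness 36, and the 338 mm backrest starts at the seat top, so the overall height is 394 + 36 + 338 = 768 mm.


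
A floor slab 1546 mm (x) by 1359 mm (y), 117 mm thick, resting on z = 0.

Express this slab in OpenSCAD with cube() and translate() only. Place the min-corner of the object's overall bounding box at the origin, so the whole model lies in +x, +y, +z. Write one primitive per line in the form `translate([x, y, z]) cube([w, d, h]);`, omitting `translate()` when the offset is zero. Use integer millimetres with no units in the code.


cube([1546, 1359, 117]);


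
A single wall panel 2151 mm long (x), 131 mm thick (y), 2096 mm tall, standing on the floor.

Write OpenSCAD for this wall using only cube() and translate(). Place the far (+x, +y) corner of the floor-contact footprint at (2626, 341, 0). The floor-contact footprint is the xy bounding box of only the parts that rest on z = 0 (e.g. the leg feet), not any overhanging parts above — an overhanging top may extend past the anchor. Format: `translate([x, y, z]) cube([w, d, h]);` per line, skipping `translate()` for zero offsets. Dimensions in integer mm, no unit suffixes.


translate([475, 210, 0]) cube([2151, 131, 2096]);


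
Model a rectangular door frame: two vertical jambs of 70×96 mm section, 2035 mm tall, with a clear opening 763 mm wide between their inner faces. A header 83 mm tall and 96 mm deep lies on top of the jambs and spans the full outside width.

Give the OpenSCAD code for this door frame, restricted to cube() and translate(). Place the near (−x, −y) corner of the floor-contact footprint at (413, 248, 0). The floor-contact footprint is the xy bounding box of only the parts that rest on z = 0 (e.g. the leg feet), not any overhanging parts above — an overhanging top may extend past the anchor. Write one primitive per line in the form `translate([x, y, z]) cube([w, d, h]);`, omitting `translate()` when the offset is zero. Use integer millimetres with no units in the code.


translate([413, 248, 0]) cube([70, 96, 2035]);
translate([1246, 248, 0]) cube([70, 96, 2035]);
translate([413, 248, 2035]) cube([903, 96, 83]);


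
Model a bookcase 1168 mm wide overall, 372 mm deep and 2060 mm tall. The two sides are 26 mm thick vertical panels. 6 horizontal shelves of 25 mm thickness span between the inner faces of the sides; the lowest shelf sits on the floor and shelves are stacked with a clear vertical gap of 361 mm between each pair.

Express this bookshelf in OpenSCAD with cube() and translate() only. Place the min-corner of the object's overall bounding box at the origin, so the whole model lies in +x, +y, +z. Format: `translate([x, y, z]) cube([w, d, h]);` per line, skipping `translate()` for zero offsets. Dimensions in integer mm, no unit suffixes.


cube([26, 372, 2060]);
translate([1142, 0, 0]) cube([26, 372, 2060]);
translate([26, 0, 0]) cube([1116, 372, 25]);
translate([26, 0, 386]) cube([1116, 372, 25]);
translate([26, 0, 772]) cube([1116, 372, 25]);
translate([26, 0, 1158]) cube([1116, 372, 25]);
translate([26, 0, 1544]) cube([1116, 372, 25]);
translate([26, 0, 1930]) cube([1116, 372, 25]);


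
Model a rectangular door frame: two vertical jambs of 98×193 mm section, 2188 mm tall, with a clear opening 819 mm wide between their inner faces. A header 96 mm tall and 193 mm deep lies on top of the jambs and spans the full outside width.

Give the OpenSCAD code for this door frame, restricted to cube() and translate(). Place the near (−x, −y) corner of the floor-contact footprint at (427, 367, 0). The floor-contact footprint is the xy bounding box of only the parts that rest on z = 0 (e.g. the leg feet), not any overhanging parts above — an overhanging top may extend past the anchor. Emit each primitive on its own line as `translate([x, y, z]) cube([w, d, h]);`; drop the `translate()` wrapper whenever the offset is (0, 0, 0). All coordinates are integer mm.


translate([427, 367, 0]) cube([98, 193, 2188]);
translate([1344, 367, 0]) cube([98, 193, 2188]);
translate([427, 367, 2188]) cube([1015, 193, 96]);


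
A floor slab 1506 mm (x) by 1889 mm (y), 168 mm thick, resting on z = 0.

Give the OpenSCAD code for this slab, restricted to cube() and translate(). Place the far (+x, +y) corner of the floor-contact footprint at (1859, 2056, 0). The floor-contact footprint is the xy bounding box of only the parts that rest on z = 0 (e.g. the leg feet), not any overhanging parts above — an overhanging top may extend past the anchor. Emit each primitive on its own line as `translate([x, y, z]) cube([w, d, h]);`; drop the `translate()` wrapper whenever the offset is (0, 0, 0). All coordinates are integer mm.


translate([353, 167, 0]) cube([1506, 1889, 168]);


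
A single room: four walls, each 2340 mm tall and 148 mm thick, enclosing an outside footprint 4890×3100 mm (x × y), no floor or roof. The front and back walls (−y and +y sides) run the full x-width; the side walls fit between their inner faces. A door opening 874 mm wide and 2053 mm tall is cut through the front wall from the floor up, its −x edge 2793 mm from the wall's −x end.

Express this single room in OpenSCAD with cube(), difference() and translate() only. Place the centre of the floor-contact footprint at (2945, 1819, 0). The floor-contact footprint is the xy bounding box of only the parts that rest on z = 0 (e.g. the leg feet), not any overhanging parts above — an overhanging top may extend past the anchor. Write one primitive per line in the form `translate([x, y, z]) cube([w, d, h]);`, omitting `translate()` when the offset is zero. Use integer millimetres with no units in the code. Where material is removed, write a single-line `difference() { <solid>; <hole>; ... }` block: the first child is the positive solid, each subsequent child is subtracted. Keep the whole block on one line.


difference() { translate([500, 269, 0]) cube([4890, 148, 2340]); translate([3293, 269, 0]) cube([874, 148, 2053]); }
translate([500, 3221, 0]) cube([4890, 148, 2340]);
translate([500, 417, 0]) cube([148, 2804, 2340]);
translate([5242, 417, 0]) cube([148, 2804, 2340]);


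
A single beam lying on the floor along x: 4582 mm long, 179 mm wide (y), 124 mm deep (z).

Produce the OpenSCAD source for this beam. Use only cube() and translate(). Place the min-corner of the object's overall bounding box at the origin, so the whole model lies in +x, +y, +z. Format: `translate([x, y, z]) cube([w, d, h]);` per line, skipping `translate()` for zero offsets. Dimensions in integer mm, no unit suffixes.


cube([4582, 179, 124]);


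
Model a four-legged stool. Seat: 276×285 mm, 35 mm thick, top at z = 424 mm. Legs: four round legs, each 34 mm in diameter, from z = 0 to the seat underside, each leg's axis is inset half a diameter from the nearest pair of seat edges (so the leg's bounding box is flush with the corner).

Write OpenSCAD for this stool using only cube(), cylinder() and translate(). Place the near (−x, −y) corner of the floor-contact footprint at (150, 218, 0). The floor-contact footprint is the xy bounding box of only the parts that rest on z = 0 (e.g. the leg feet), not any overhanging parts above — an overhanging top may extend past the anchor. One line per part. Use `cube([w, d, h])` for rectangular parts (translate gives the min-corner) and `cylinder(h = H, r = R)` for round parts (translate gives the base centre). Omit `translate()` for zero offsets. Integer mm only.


translate([150, 218, 389]) cube([276, 285, 35]);
translate([167, 235, 0]) cylinder(h = 389, r = 17);
translate([409, 235, 0]) cylinder(h = 389, r = 17);
translate([167, 486, 0]) cylinder(h = 389, r = 17);
translate([409, 486, 0]) cylinder(h = 389, r = 17);


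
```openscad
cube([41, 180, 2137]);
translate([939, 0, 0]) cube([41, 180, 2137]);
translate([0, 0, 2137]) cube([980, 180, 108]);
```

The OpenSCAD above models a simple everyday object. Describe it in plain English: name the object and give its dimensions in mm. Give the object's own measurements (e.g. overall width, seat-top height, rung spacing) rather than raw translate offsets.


A door frame. The clear opening is 898 mm wide and 2137 mm high. Two 41 mm wide jambs, 180 mm deep, stand either side of the opening from the floor to the top of the opening. A 108 mm thick head sits across the top of both jambs, spanning the full outside width of the frame.


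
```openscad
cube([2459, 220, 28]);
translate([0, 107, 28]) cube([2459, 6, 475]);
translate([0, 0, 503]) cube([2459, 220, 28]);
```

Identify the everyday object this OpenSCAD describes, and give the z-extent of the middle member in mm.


An I-beam. The web height is 475 mm.

Two wide flanges with a thin centred web — an I-beam. Overall 531 mm minus two 28 mm flanges gives a web of 531 − 2·28 = 475 mm.


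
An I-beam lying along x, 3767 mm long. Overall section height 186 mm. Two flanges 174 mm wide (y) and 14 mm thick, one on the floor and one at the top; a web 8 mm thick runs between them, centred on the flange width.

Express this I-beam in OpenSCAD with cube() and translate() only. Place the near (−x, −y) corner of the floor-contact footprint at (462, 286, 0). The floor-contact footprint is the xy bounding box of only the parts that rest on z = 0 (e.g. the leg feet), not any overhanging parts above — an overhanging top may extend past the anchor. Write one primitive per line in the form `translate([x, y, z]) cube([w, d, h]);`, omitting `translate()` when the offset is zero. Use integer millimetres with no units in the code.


translate([462, 286, 0]) cube([3767, 174, 14]);
translate([462, 369, 14]) cube([3767, 8, 158]);
translate([462, 286, 172]) cube([3767, 174, 14]);


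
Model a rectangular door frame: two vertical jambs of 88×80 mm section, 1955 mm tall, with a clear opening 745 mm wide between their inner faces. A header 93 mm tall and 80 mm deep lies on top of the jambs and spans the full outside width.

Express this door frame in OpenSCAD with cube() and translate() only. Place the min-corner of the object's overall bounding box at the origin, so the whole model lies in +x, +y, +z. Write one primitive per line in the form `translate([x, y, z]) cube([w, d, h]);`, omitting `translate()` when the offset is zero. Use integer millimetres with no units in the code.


cube([88, 80, 1955]);
translate([833, 0, 0]) cube([88, 80, 1955]);
translate([0, 0, 1955]) cube([921, 80, 93]);


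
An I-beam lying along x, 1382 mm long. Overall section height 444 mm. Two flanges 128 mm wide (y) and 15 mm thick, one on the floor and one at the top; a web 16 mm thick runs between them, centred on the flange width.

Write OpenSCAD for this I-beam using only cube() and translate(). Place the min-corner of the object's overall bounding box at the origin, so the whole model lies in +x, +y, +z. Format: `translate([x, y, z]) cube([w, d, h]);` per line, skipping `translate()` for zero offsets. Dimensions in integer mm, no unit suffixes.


cube([1382, 128, 15]);
translate([0, 56, 15]) cube([1382, 16, 414]);
translate([0, 0, 429]) cube([1382, 128, 15]);


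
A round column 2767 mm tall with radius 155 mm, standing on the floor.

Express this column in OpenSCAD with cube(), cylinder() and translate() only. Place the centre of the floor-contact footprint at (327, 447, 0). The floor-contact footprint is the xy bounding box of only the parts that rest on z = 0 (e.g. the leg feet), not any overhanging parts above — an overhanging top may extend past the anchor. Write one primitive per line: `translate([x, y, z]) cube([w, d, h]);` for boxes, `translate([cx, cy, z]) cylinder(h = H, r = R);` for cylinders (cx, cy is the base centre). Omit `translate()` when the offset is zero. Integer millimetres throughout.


translate([327, 447, 0]) cylinder(h = 2767, r = 155);


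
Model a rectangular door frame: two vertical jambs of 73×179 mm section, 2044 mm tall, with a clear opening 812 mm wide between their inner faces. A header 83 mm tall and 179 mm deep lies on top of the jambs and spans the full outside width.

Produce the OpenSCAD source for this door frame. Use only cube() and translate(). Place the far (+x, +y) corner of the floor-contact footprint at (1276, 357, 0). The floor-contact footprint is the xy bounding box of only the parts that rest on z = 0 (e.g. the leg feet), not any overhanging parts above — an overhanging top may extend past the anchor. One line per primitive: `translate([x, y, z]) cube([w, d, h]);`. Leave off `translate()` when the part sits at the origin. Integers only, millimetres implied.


translate([318, 178, 0]) cube([73, 179, 2044]);
translate([1203, 178, 0]) cube([73, 179, 2044]);
translate([318, 178, 2044]) cube([958, 179, 83]);


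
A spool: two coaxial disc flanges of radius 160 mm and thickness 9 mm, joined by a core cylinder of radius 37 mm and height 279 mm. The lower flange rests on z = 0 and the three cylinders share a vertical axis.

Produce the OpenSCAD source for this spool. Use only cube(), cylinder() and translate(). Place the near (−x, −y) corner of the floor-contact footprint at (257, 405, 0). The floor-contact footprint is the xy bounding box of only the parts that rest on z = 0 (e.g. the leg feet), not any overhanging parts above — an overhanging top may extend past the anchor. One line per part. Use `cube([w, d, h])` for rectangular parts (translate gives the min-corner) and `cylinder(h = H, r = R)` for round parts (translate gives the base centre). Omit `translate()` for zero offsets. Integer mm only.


translate([417, 565, 0]) cylinder(h = 9, r = 160);
translate([417, 565, 9]) cylinder(h = 279, r = 37);
translate([417, 565, 288]) cylinder(h = 9, r = 160);


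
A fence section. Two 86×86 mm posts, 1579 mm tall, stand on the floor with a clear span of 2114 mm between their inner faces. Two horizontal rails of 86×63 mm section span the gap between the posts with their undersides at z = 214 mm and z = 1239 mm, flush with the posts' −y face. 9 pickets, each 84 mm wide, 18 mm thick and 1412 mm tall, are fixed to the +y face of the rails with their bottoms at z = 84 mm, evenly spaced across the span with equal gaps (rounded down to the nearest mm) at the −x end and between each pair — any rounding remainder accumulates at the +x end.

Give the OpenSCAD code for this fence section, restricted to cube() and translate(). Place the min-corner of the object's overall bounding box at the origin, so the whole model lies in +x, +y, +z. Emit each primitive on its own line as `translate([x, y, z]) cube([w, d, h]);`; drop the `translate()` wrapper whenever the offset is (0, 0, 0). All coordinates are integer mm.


cube([86, 86, 1579]);
translate([2200, 0, 0]) cube([86, 86, 1579]);
translate([86, 0, 214]) cube([2114, 86, 63]);
translate([86, 0, 1239]) cube([2114, 86, 63]);
translate([221, 86, 84]) cube([84, 18, 1412]);
translate([440, 86, 84]) cube([84, 18, 1412]);
translate([659, 86, 84]) cube([84, 18, 1412]);
translate([878, 86, 84]) cube([84, 18, 1412]);
translate([1097, 86, 84]) cube([84, 18, 1412]);
translate([1316, 86, 84]) cube([84, 18, 1412]);
translate([1535, 86, 84]) cube([84, 18, 1412]);
translate([1754, 86, 84]) cube([84, 18, 1412]);
translate([1973, 86, 84]) cube([84, 18, 1412]);


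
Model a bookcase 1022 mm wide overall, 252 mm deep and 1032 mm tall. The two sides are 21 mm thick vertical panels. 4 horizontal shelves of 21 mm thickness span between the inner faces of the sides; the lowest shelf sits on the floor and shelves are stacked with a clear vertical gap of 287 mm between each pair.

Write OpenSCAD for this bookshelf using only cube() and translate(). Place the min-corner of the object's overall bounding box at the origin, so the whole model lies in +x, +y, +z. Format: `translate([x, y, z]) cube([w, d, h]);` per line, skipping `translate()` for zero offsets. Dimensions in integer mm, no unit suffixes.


cube([21, 252, 1032]);
translate([1001, 0, 0]) cube([21, 252, 1032]);
translate([21, 0, 0]) cube([980, 252, 21]);
translate([21, 0, 308]) cube([980, 252, 21]);
translate([21, 0, 616]) cube([980, 252, 21]);
translate([21, 0, 924]) cube([980, 252, 21]);


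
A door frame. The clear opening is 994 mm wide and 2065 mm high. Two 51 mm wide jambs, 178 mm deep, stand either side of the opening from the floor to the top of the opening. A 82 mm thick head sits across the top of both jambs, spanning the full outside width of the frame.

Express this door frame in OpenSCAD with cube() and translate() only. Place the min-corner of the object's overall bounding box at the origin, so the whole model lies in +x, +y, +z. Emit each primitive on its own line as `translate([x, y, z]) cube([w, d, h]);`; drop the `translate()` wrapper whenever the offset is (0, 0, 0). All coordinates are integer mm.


cube([51, 178, 2065]);
translate([1045, 0, 0]) cube([51, 178, 2065]);
translate([0, 0, 2065]) cube([1096, 178, 82]);


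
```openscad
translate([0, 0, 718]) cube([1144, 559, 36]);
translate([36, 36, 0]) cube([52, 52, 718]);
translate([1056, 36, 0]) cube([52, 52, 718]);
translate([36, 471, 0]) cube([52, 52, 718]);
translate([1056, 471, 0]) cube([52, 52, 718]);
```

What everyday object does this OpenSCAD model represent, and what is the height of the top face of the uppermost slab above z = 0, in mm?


A table. The table height is 754 mm.

A 1144×559×36 slab sits at z = 718 on four 52 mm square posts — a table. The top surface is at 718 + 36 = 754 mm.


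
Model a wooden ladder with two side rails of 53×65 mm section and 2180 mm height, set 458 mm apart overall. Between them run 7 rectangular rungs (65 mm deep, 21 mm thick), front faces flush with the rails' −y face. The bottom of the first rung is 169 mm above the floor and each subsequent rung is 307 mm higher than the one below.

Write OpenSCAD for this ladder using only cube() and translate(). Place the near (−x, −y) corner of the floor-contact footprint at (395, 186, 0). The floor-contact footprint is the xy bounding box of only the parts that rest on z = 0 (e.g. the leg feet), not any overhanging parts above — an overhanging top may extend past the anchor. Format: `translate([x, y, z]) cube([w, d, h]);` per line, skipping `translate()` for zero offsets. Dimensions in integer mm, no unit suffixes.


// rung span = 458 - 2*53 = 352
// rung[k] z = 169 + k*307
translate([395, 186, 0]) cube([53, 65, 2180]);
translate([800, 186, 0]) cube([53, 65, 2180]);
translate([448, 186, 169]) cube([352, 65, 21]);
translate([448, 186, 476]) cube([352, 65, 21]);
translate([448, 186, 783]) cube([352, 65, 21]);
translate([448, 186, 1090]) cube([352, 65, 21]);
translate([448, 186, 1397]) cube([352, 65, 21]);
translate([448, 186, 1704]) cube([352, 65, 21]);
translate([448, 186, 2011]) cube([352, 65, 21]);


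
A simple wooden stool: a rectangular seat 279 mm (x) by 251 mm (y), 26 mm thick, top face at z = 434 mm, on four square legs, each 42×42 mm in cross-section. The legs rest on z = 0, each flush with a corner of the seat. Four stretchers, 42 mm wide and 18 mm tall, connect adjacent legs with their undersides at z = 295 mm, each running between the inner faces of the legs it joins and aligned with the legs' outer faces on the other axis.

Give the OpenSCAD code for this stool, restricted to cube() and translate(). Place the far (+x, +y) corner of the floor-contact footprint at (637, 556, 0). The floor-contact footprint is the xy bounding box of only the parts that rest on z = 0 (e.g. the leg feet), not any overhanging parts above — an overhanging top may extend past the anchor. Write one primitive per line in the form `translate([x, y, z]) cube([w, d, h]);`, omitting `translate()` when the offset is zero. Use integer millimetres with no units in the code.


translate([358, 305, 408]) cube([279, 251, 26]);
translate([358, 305, 0]) cube([42, 42, 408]);
translate([595, 305, 0]) cube([42, 42, 408]);
translate([358, 514, 0]) cube([42, 42, 408]);
translate([595, 514, 0]) cube([42, 42, 408]);
translate([400, 305, 295]) cube([195, 42, 18]);
translate([400, 514, 295]) cube([195, 42, 18]);
translate([358, 347, 295]) cube([42, 167, 18]);
translate([595, 347, 295]) cube([42, 167, 18]);


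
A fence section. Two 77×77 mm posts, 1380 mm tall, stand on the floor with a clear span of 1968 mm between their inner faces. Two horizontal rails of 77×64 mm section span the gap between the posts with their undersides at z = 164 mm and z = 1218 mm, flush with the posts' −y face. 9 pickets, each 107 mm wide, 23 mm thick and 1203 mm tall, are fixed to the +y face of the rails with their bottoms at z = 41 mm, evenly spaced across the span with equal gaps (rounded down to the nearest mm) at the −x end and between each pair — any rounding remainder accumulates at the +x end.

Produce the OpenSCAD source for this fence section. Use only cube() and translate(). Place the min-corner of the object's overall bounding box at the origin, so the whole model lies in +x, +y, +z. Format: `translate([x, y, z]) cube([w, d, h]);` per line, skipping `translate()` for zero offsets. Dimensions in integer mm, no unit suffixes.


cube([77, 77, 1380]);
translate([2045, 0, 0]) cube([77, 77, 1380]);
translate([77, 0, 164]) cube([1968, 77, 64]);
translate([77, 0, 1218]) cube([1968, 77, 64]);
translate([177, 77, 41]) cube([107, 23, 1203]);
translate([384, 77, 41]) cube([107, 23, 1203]);
translate([591, 77, 41]) cube([107, 23, 1203]);
translate([798, 77, 41]) cube([107, 23, 1203]);
translate([1005, 77, 41]) cube([107, 23, 1203]);
translate([1212, 77, 41]) cube([107, 23, 1203]);
translate([1419, 77, 41]) cube([107, 23, 1203]);
translate([1626, 77, 41]) cube([107, 23, 1203]);
translate([1833, 77, 41]) cube([107, 23, 1203]);


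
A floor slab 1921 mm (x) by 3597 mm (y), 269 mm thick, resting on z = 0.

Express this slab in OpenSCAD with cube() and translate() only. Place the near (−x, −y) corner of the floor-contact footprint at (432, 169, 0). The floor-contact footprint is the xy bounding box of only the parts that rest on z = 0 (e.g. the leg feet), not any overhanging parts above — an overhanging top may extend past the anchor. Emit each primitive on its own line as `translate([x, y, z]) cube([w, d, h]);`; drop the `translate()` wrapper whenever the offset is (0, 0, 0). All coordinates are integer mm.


translate([432, 169, 0]) cube([1921, 3597, 269]);


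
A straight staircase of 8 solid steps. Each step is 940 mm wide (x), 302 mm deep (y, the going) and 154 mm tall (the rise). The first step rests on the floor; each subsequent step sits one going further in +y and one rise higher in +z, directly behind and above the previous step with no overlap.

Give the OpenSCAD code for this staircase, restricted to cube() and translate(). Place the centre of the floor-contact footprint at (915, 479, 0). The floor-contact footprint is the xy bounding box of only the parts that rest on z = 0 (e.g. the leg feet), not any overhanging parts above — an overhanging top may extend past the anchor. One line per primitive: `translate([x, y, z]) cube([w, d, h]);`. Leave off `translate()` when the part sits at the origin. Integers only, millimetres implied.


translate([445, 328, 0]) cube([940, 302, 154]);
translate([445, 630, 154]) cube([940, 302, 154]);
translate([445, 932, 308]) cube([940, 302, 154]);
translate([445, 1234, 462]) cube([940, 302, 154]);
translate([445, 1536, 616]) cube([940, 302, 154]);
translate([445, 1838, 770]) cube([940, 302, 154]);
translate([445, 2140, 924]) cube([940, 302, 154]);
translate([445, 2442, 1078]) cube([940, 302, 154]);


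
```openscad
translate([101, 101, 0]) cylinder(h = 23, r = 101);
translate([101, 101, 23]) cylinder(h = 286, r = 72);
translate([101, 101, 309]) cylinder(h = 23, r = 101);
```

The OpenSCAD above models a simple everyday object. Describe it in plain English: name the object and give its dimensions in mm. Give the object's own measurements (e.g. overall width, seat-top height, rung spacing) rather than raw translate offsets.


A spool: two coaxial disc flanges of radius 101 mm and thickness 23 mm, joined by a core cylinder of radius 72 mm and height 286 mm. The lower flange rests on z = 0 and the three cylinders share a vertical axis.


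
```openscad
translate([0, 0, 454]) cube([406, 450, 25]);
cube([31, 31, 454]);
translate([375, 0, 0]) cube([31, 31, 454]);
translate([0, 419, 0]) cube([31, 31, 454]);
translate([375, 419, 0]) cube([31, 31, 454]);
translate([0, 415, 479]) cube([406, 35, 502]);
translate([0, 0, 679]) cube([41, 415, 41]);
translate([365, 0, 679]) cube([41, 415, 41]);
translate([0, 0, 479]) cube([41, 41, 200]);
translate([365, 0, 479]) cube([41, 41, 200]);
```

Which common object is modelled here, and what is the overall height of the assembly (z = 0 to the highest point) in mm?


A chair. The overall height is 981 mm.

A slab on four corner posts with a tall panel at the back — a chair. The seat slab sits at z = 454 with thickness 25, and the 502 mm backrest starts at the seat top, so the overall height is 454 + 25 + 502 = 981 mm.


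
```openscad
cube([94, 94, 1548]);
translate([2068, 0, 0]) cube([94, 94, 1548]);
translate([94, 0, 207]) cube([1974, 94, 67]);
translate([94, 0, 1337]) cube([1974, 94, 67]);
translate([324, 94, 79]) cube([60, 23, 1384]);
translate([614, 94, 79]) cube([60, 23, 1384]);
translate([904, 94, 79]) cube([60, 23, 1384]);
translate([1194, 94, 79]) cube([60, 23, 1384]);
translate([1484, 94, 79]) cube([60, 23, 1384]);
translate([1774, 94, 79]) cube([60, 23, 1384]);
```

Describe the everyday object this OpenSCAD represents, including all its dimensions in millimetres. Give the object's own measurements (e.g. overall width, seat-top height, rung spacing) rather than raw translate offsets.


A fence section. Two 94×94 mm posts, 1548 mm tall, stand on the floor with a clear span of 1974 mm between their inner faces. Two horizontal rails of 94×67 mm section span the gap between the posts with their undersides at z = 207 mm and z = 1337 mm, flush with the posts' −y face. 6 pickets, each 60 mm wide, 23 mm thick and 1384 mm tall, are fixed to the +y face of the rails with their bottoms at z = 79 mm, spaced across the span with a 230 mm gap after the −x post and between neighbouring pickets, with 234 mm left before the +x post.


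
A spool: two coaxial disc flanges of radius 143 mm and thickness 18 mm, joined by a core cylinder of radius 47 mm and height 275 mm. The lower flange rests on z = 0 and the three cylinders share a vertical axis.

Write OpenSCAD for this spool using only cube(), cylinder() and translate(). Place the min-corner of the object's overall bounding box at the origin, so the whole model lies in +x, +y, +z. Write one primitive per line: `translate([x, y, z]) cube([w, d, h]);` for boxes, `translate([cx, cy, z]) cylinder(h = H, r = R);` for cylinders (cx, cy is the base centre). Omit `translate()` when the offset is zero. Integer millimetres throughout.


translate([143, 143, 0]) cylinder(h = 18, r = 143);
translate([143, 143, 18]) cylinder(h = 275, r = 47);
translate([143, 143, 293]) cylinder(h = 18, r = 143);


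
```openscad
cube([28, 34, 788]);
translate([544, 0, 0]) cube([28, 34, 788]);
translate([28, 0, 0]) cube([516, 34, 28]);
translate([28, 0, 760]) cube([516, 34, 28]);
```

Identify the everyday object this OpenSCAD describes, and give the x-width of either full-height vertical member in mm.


A picture frame. The border width is 28 mm.

Four thin pieces enclosing a rectangular opening — a picture frame. The two full-height stiles are 788 mm tall; the top rail sits at z = 760 and is 28 mm tall, so the border above the opening is 788 − 760 = 28 mm, matching the stile x-width.


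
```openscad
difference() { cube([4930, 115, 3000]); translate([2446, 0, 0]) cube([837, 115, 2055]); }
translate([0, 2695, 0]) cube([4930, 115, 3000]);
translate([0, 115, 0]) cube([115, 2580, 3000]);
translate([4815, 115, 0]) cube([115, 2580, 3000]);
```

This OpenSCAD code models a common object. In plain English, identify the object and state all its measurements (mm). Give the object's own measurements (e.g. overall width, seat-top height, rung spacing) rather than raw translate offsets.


A single room: four walls, each 3000 mm tall and 115 mm thick, enclosing an outside footprint 4930×2810 mm (x × y), no floor or roof. The front and back walls (−y and +y sides) run the full x-width; the side walls fit between their inner faces. A door opening 837 mm wide and 2055 mm tall is cut through the front wall from the floor up, its −x edge 2446 mm from the wall's −x end.


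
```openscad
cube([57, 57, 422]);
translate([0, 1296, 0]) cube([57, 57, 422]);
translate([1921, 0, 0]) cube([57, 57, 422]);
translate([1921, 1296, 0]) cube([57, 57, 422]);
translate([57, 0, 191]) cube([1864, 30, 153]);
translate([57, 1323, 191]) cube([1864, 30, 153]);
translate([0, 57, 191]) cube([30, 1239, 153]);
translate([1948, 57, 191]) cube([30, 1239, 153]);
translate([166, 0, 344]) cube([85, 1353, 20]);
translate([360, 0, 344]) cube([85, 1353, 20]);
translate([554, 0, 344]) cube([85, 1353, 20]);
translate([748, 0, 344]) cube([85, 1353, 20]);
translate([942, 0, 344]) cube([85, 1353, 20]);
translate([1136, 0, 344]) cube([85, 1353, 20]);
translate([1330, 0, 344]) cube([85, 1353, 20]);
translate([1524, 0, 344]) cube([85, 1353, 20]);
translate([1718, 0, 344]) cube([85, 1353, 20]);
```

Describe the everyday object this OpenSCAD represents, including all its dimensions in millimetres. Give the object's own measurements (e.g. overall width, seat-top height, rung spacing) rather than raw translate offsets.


A bed frame 1978 mm long (x) by 1353 mm wide (y). Four 57×57 mm corner posts, 422 mm tall, at the corners of the footprint. Four rails of 30 mm thickness and 153 mm height run between adjacent posts with their undersides at z = 191 mm, their outer faces flush with the outside of the frame (the two x-running rails run between the posts' inner faces; the two y-running rails run between the posts' inner faces). 9 slats, each 85 mm wide (x) and 20 mm thick, lie across the top of the two x-running rails, running the full 1353 mm width of the frame in y; along x they sit between the end posts with a 109 mm gap after the −x posts and between neighbouring slats, leaving 118 mm before the +x posts.


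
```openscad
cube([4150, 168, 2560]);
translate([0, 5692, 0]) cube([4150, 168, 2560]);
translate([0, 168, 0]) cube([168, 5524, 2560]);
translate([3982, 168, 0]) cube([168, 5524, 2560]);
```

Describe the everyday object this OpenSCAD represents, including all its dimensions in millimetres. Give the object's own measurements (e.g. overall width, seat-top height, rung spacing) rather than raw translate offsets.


The wall frame of a small rectangular building: four walls, each 2560 mm tall and 168 mm thick, enclosing a footprint 4150 mm (x) by 5860 mm (y) outside-to-outside, with no floor or roof. The front and back walls (the −y and +y sides) span the full width; the two side walls fit between them.


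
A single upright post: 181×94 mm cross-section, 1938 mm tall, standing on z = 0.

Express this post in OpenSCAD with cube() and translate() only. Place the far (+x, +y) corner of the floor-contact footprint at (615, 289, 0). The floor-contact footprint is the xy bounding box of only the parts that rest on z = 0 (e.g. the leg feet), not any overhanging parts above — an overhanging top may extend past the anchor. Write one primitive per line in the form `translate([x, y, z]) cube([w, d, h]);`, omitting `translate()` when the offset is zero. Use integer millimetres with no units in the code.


translate([434, 195, 0]) cube([181, 94, 1938]);
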